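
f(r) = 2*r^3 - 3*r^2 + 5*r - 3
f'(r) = 6*r^2 - 6*r + 5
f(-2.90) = -91.51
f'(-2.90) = 72.86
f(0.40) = -1.35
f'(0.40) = 3.56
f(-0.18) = -4.01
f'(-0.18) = 6.27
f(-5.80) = -523.14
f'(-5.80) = 241.64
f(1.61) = 5.62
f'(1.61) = 10.89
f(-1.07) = -14.23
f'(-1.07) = 18.29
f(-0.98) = -12.66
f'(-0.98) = 16.64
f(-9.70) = -2159.12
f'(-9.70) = 627.74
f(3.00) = 39.00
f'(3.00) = 41.00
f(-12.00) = -3951.00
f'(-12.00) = 941.00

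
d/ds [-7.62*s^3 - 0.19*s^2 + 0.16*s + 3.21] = -22.86*s^2 - 0.38*s + 0.16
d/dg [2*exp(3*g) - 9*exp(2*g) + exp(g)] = (6*exp(2*g) - 18*exp(g) + 1)*exp(g)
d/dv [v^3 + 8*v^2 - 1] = v*(3*v + 16)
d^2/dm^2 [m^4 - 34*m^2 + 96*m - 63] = 12*m^2 - 68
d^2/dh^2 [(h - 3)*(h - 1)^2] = 6*h - 10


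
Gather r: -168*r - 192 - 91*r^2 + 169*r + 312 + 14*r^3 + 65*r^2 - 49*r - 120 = 14*r^3 - 26*r^2 - 48*r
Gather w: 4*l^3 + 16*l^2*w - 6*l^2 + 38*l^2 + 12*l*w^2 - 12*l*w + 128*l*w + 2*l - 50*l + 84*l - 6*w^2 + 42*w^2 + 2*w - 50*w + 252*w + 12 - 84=4*l^3 + 32*l^2 + 36*l + w^2*(12*l + 36) + w*(16*l^2 + 116*l + 204) - 72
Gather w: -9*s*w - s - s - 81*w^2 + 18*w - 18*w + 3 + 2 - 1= -9*s*w - 2*s - 81*w^2 + 4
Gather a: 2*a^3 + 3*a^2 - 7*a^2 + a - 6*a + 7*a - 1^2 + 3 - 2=2*a^3 - 4*a^2 + 2*a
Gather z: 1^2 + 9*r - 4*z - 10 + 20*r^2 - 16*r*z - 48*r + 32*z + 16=20*r^2 - 39*r + z*(28 - 16*r) + 7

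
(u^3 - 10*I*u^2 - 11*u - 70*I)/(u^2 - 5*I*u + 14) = u - 5*I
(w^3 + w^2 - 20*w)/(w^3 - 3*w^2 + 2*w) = (w^2 + w - 20)/(w^2 - 3*w + 2)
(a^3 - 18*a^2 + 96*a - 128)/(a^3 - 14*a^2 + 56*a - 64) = (a - 8)/(a - 4)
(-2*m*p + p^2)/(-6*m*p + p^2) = (2*m - p)/(6*m - p)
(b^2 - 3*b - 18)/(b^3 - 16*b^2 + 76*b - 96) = (b + 3)/(b^2 - 10*b + 16)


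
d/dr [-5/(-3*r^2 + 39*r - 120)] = 5*(13 - 2*r)/(3*(r^2 - 13*r + 40)^2)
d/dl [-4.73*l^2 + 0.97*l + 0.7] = 0.97 - 9.46*l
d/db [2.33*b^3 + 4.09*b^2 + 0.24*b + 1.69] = 6.99*b^2 + 8.18*b + 0.24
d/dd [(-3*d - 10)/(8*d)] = 5/(4*d^2)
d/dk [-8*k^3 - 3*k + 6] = -24*k^2 - 3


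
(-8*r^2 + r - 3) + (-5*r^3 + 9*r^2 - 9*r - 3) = -5*r^3 + r^2 - 8*r - 6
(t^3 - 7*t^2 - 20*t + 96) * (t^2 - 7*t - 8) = t^5 - 14*t^4 + 21*t^3 + 292*t^2 - 512*t - 768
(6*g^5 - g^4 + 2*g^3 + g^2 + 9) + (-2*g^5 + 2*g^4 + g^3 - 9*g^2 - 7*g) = 4*g^5 + g^4 + 3*g^3 - 8*g^2 - 7*g + 9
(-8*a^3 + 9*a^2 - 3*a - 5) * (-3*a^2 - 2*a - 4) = 24*a^5 - 11*a^4 + 23*a^3 - 15*a^2 + 22*a + 20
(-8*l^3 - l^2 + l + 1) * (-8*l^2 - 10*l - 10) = 64*l^5 + 88*l^4 + 82*l^3 - 8*l^2 - 20*l - 10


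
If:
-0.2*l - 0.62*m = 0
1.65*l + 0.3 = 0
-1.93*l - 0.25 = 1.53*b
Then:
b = 0.07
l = -0.18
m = 0.06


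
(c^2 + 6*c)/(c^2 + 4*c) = (c + 6)/(c + 4)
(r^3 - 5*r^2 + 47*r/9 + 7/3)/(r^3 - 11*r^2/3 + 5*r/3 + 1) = (r - 7/3)/(r - 1)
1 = 1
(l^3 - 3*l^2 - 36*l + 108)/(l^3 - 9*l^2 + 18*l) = (l + 6)/l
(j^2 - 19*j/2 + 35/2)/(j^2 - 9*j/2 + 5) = (j - 7)/(j - 2)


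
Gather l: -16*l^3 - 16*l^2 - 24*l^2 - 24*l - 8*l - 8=-16*l^3 - 40*l^2 - 32*l - 8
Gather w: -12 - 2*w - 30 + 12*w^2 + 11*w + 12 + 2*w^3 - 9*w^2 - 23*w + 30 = 2*w^3 + 3*w^2 - 14*w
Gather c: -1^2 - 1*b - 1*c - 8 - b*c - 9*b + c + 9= -b*c - 10*b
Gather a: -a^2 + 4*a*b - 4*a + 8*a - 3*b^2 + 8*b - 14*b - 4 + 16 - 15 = -a^2 + a*(4*b + 4) - 3*b^2 - 6*b - 3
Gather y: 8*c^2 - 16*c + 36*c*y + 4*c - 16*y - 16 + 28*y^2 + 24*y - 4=8*c^2 - 12*c + 28*y^2 + y*(36*c + 8) - 20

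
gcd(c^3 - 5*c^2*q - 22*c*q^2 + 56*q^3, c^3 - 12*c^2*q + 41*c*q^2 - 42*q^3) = c^2 - 9*c*q + 14*q^2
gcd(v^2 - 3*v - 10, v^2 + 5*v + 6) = v + 2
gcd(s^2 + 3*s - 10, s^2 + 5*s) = s + 5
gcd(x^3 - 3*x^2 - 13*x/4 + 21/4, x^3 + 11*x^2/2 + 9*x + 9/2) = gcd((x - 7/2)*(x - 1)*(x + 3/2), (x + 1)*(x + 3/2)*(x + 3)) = x + 3/2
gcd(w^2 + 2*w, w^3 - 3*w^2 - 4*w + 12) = w + 2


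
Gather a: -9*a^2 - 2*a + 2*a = -9*a^2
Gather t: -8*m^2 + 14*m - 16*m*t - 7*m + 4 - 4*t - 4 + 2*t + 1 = -8*m^2 + 7*m + t*(-16*m - 2) + 1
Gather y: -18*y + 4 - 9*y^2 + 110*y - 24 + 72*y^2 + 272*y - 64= 63*y^2 + 364*y - 84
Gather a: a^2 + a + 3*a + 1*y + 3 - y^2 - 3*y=a^2 + 4*a - y^2 - 2*y + 3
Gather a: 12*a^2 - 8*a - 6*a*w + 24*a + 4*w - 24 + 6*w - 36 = 12*a^2 + a*(16 - 6*w) + 10*w - 60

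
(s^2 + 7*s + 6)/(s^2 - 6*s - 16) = (s^2 + 7*s + 6)/(s^2 - 6*s - 16)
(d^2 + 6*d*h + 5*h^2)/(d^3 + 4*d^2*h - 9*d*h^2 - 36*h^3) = (d^2 + 6*d*h + 5*h^2)/(d^3 + 4*d^2*h - 9*d*h^2 - 36*h^3)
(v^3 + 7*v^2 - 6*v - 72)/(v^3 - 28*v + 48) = (v^2 + v - 12)/(v^2 - 6*v + 8)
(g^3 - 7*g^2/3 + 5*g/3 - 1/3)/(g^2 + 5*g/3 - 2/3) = (g^2 - 2*g + 1)/(g + 2)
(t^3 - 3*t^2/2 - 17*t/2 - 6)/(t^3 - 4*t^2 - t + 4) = (t + 3/2)/(t - 1)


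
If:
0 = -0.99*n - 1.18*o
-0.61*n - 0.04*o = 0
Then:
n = 0.00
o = 0.00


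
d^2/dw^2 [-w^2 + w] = -2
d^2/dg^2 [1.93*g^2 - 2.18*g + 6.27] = 3.86000000000000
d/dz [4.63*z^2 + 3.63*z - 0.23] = 9.26*z + 3.63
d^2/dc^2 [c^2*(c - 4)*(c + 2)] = 12*c^2 - 12*c - 16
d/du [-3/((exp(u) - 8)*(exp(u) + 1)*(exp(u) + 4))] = 3*((exp(u) - 8)*(exp(u) + 1) + (exp(u) - 8)*(exp(u) + 4) + (exp(u) + 1)*(exp(u) + 4))/(4*(exp(u) - 8)^2*(exp(u) + 4)^2*cosh(u/2)^2)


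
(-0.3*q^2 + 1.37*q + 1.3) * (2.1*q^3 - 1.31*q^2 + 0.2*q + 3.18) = -0.63*q^5 + 3.27*q^4 + 0.8753*q^3 - 2.383*q^2 + 4.6166*q + 4.134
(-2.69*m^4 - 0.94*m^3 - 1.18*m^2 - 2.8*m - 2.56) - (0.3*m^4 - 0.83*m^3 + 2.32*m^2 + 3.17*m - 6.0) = -2.99*m^4 - 0.11*m^3 - 3.5*m^2 - 5.97*m + 3.44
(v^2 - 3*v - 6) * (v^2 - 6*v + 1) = v^4 - 9*v^3 + 13*v^2 + 33*v - 6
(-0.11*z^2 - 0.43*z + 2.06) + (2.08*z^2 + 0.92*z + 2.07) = 1.97*z^2 + 0.49*z + 4.13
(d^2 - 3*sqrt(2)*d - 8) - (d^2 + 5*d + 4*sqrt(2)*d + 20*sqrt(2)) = -7*sqrt(2)*d - 5*d - 20*sqrt(2) - 8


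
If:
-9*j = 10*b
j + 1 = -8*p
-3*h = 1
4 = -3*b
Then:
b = -4/3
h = -1/3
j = 40/27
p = -67/216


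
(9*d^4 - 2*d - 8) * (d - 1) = 9*d^5 - 9*d^4 - 2*d^2 - 6*d + 8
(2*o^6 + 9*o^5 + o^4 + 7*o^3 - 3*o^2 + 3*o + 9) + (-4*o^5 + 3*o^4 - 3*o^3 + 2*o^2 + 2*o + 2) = 2*o^6 + 5*o^5 + 4*o^4 + 4*o^3 - o^2 + 5*o + 11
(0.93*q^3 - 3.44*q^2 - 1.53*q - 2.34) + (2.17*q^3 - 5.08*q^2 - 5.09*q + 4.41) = 3.1*q^3 - 8.52*q^2 - 6.62*q + 2.07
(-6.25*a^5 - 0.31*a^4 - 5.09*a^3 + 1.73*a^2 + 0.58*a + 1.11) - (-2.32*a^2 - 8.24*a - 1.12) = -6.25*a^5 - 0.31*a^4 - 5.09*a^3 + 4.05*a^2 + 8.82*a + 2.23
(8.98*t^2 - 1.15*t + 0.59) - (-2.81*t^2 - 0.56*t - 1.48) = 11.79*t^2 - 0.59*t + 2.07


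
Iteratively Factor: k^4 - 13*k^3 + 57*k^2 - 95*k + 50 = (k - 5)*(k^3 - 8*k^2 + 17*k - 10) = (k - 5)*(k - 2)*(k^2 - 6*k + 5) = (k - 5)*(k - 2)*(k - 1)*(k - 5)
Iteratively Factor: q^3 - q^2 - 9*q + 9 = (q - 1)*(q^2 - 9) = (q - 3)*(q - 1)*(q + 3)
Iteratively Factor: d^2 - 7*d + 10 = (d - 2)*(d - 5)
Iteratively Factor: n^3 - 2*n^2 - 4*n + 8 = (n - 2)*(n^2 - 4) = (n - 2)^2*(n + 2)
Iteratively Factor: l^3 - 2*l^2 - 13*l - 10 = (l + 1)*(l^2 - 3*l - 10) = (l - 5)*(l + 1)*(l + 2)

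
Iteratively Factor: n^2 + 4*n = (n)*(n + 4)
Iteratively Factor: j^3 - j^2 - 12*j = (j - 4)*(j^2 + 3*j) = j*(j - 4)*(j + 3)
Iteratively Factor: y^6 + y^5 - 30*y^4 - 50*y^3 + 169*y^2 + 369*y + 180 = (y + 3)*(y^5 - 2*y^4 - 24*y^3 + 22*y^2 + 103*y + 60) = (y + 1)*(y + 3)*(y^4 - 3*y^3 - 21*y^2 + 43*y + 60) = (y + 1)^2*(y + 3)*(y^3 - 4*y^2 - 17*y + 60) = (y - 5)*(y + 1)^2*(y + 3)*(y^2 + y - 12) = (y - 5)*(y - 3)*(y + 1)^2*(y + 3)*(y + 4)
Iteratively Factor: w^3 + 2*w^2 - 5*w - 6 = (w - 2)*(w^2 + 4*w + 3) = (w - 2)*(w + 1)*(w + 3)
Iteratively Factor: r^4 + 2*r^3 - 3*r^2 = (r)*(r^3 + 2*r^2 - 3*r) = r*(r - 1)*(r^2 + 3*r) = r*(r - 1)*(r + 3)*(r)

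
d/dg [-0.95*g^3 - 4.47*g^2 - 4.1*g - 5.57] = -2.85*g^2 - 8.94*g - 4.1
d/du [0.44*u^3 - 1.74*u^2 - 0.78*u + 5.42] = 1.32*u^2 - 3.48*u - 0.78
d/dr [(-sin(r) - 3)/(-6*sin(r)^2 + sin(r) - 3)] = 6*(-6*sin(r) + cos(r)^2)*cos(r)/(6*sin(r)^2 - sin(r) + 3)^2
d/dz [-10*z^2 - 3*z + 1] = -20*z - 3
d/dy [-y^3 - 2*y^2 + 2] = y*(-3*y - 4)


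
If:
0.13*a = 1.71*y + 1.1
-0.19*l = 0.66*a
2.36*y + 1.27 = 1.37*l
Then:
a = 0.05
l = -0.17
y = -0.64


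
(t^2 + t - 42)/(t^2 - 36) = (t + 7)/(t + 6)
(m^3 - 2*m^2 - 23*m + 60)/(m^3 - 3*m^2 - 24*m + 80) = (m - 3)/(m - 4)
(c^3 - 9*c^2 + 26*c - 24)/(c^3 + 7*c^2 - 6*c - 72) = (c^2 - 6*c + 8)/(c^2 + 10*c + 24)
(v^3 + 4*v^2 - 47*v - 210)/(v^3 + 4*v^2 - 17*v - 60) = (v^2 - v - 42)/(v^2 - v - 12)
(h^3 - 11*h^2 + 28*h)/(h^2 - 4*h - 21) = h*(h - 4)/(h + 3)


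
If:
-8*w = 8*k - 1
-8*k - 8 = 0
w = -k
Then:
No Solution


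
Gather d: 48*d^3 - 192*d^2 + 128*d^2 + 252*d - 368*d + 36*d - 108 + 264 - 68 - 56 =48*d^3 - 64*d^2 - 80*d + 32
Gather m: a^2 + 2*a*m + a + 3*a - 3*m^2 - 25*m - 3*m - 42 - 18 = a^2 + 4*a - 3*m^2 + m*(2*a - 28) - 60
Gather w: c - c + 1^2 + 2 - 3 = 0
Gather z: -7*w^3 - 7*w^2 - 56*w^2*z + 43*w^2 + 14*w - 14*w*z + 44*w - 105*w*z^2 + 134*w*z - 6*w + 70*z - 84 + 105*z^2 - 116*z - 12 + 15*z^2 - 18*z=-7*w^3 + 36*w^2 + 52*w + z^2*(120 - 105*w) + z*(-56*w^2 + 120*w - 64) - 96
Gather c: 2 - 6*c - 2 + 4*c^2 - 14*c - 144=4*c^2 - 20*c - 144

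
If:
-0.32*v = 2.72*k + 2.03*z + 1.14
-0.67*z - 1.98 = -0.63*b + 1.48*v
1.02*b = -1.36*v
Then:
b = 0.385057471264368*z + 1.13793103448276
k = -0.712347870182556*z - 0.318711967545639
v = -0.288793103448276*z - 0.853448275862069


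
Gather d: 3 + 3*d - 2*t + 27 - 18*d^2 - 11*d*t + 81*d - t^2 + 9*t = -18*d^2 + d*(84 - 11*t) - t^2 + 7*t + 30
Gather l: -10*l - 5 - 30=-10*l - 35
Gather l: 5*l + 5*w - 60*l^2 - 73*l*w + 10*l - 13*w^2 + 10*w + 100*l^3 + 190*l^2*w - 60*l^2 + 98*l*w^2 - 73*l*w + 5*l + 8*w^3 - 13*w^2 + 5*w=100*l^3 + l^2*(190*w - 120) + l*(98*w^2 - 146*w + 20) + 8*w^3 - 26*w^2 + 20*w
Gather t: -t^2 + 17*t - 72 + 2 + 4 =-t^2 + 17*t - 66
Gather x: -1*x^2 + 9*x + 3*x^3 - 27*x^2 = 3*x^3 - 28*x^2 + 9*x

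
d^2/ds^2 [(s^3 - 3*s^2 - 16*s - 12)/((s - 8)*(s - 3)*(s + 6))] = 4*(s^6 + 39*s^5 - 537*s^4 + 2773*s^3 - 5094*s^2 + 12636*s - 94392)/(s^9 - 15*s^8 - 51*s^7 + 1567*s^6 - 2178*s^5 - 51948*s^4 + 169560*s^3 + 451008*s^2 - 2612736*s + 2985984)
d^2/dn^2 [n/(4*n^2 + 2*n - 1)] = 4*(8*n^3 + 6*n + 1)/(64*n^6 + 96*n^5 - 40*n^3 + 6*n - 1)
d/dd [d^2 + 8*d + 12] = 2*d + 8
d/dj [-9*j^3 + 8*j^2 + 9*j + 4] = -27*j^2 + 16*j + 9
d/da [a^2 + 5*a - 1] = 2*a + 5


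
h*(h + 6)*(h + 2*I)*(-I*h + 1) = -I*h^4 + 3*h^3 - 6*I*h^3 + 18*h^2 + 2*I*h^2 + 12*I*h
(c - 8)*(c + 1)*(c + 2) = c^3 - 5*c^2 - 22*c - 16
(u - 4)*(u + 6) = u^2 + 2*u - 24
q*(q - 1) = q^2 - q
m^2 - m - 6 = (m - 3)*(m + 2)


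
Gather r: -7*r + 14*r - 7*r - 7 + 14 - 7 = 0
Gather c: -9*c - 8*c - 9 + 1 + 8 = -17*c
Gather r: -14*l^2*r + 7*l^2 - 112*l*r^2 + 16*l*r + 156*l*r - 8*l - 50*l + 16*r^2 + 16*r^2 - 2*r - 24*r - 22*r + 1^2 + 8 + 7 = 7*l^2 - 58*l + r^2*(32 - 112*l) + r*(-14*l^2 + 172*l - 48) + 16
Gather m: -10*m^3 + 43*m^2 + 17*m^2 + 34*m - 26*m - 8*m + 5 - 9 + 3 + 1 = -10*m^3 + 60*m^2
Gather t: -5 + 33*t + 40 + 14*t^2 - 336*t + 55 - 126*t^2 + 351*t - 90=-112*t^2 + 48*t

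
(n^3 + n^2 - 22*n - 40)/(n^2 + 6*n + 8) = n - 5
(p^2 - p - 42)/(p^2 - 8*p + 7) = (p + 6)/(p - 1)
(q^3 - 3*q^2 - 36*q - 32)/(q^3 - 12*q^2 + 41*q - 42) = (q^3 - 3*q^2 - 36*q - 32)/(q^3 - 12*q^2 + 41*q - 42)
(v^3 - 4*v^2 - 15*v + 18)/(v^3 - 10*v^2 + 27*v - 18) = (v + 3)/(v - 3)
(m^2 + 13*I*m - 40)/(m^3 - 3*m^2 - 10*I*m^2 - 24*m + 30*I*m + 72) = (m^2 + 13*I*m - 40)/(m^3 + m^2*(-3 - 10*I) + m*(-24 + 30*I) + 72)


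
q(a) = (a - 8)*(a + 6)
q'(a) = 2*a - 2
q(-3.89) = -25.09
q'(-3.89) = -9.78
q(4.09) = -39.45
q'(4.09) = 6.18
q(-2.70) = -35.31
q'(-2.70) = -7.40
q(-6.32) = 4.58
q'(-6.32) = -14.64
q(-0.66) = -46.24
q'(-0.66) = -3.32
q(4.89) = -33.87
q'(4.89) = 7.78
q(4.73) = -35.09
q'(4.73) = 7.46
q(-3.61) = -27.75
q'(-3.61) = -9.22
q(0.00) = -48.00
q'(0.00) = -2.00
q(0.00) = -48.00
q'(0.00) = -2.00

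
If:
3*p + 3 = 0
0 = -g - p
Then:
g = 1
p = -1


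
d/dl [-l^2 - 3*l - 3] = -2*l - 3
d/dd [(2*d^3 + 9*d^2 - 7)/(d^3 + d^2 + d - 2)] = (-7*d^4 + 4*d^3 + 18*d^2 - 22*d + 7)/(d^6 + 2*d^5 + 3*d^4 - 2*d^3 - 3*d^2 - 4*d + 4)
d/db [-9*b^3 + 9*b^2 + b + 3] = -27*b^2 + 18*b + 1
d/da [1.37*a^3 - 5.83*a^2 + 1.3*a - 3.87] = 4.11*a^2 - 11.66*a + 1.3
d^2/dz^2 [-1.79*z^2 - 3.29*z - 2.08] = -3.58000000000000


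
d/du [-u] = -1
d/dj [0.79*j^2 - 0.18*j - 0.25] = 1.58*j - 0.18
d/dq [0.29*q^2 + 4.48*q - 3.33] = 0.58*q + 4.48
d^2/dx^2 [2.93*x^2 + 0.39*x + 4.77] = 5.86000000000000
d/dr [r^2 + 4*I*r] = 2*r + 4*I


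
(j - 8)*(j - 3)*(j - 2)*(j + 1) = j^4 - 12*j^3 + 33*j^2 - 2*j - 48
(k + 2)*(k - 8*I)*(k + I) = k^3 + 2*k^2 - 7*I*k^2 + 8*k - 14*I*k + 16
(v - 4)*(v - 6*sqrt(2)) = v^2 - 6*sqrt(2)*v - 4*v + 24*sqrt(2)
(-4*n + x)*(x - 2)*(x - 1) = -4*n*x^2 + 12*n*x - 8*n + x^3 - 3*x^2 + 2*x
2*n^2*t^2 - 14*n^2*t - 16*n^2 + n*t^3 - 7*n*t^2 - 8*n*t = (2*n + t)*(t - 8)*(n*t + n)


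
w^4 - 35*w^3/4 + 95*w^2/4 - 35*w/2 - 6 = (w - 4)*(w - 3)*(w - 2)*(w + 1/4)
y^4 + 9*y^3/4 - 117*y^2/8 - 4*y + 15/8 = (y - 3)*(y - 1/4)*(y + 1/2)*(y + 5)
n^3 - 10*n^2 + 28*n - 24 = (n - 6)*(n - 2)^2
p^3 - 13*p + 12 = (p - 3)*(p - 1)*(p + 4)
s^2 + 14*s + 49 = (s + 7)^2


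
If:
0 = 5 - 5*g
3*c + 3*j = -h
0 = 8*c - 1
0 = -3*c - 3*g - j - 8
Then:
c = 1/8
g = 1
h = 135/4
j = -91/8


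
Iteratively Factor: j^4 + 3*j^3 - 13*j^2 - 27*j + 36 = (j - 3)*(j^3 + 6*j^2 + 5*j - 12) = (j - 3)*(j - 1)*(j^2 + 7*j + 12) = (j - 3)*(j - 1)*(j + 3)*(j + 4)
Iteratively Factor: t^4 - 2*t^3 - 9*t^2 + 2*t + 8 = (t + 2)*(t^3 - 4*t^2 - t + 4) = (t + 1)*(t + 2)*(t^2 - 5*t + 4) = (t - 1)*(t + 1)*(t + 2)*(t - 4)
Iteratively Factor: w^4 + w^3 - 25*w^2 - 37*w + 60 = (w + 4)*(w^3 - 3*w^2 - 13*w + 15) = (w - 5)*(w + 4)*(w^2 + 2*w - 3) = (w - 5)*(w + 3)*(w + 4)*(w - 1)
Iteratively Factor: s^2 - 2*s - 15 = (s - 5)*(s + 3)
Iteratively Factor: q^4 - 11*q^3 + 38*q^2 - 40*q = (q - 5)*(q^3 - 6*q^2 + 8*q) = (q - 5)*(q - 2)*(q^2 - 4*q) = q*(q - 5)*(q - 2)*(q - 4)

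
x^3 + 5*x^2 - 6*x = x*(x - 1)*(x + 6)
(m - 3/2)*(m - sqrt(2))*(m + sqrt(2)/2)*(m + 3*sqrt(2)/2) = m^4 - 3*m^3/2 + sqrt(2)*m^3 - 5*m^2/2 - 3*sqrt(2)*m^2/2 - 3*sqrt(2)*m/2 + 15*m/4 + 9*sqrt(2)/4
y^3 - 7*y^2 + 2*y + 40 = (y - 5)*(y - 4)*(y + 2)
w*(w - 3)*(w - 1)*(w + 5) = w^4 + w^3 - 17*w^2 + 15*w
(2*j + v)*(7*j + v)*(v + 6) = 14*j^2*v + 84*j^2 + 9*j*v^2 + 54*j*v + v^3 + 6*v^2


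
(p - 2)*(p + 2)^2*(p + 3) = p^4 + 5*p^3 + 2*p^2 - 20*p - 24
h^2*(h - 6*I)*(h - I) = h^4 - 7*I*h^3 - 6*h^2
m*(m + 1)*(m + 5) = m^3 + 6*m^2 + 5*m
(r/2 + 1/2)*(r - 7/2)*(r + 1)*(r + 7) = r^4/2 + 11*r^3/4 - 33*r^2/4 - 91*r/4 - 49/4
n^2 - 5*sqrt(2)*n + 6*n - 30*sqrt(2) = (n + 6)*(n - 5*sqrt(2))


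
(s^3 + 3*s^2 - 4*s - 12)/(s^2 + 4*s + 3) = (s^2 - 4)/(s + 1)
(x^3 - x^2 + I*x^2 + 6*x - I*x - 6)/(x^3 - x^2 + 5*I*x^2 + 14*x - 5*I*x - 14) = (x + 3*I)/(x + 7*I)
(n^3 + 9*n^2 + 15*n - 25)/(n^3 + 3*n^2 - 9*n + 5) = (n + 5)/(n - 1)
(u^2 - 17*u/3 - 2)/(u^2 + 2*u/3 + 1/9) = 3*(u - 6)/(3*u + 1)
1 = 1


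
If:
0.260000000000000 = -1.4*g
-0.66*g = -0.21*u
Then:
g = -0.19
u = -0.58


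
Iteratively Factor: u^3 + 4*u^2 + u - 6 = (u - 1)*(u^2 + 5*u + 6) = (u - 1)*(u + 2)*(u + 3)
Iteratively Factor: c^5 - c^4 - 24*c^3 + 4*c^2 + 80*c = (c + 2)*(c^4 - 3*c^3 - 18*c^2 + 40*c) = c*(c + 2)*(c^3 - 3*c^2 - 18*c + 40) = c*(c + 2)*(c + 4)*(c^2 - 7*c + 10) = c*(c - 5)*(c + 2)*(c + 4)*(c - 2)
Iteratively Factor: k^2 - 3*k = (k - 3)*(k)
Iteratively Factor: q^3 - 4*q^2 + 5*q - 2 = (q - 1)*(q^2 - 3*q + 2) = (q - 1)^2*(q - 2)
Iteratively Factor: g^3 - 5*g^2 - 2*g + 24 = (g - 3)*(g^2 - 2*g - 8) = (g - 4)*(g - 3)*(g + 2)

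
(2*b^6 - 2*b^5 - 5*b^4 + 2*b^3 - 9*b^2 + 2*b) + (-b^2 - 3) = 2*b^6 - 2*b^5 - 5*b^4 + 2*b^3 - 10*b^2 + 2*b - 3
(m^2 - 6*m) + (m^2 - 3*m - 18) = 2*m^2 - 9*m - 18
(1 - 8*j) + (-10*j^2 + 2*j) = -10*j^2 - 6*j + 1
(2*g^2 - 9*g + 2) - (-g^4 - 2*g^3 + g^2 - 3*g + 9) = g^4 + 2*g^3 + g^2 - 6*g - 7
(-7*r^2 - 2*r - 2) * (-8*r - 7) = 56*r^3 + 65*r^2 + 30*r + 14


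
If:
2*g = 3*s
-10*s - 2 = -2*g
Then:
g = -3/7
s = -2/7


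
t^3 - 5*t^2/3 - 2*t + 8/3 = (t - 2)*(t - 1)*(t + 4/3)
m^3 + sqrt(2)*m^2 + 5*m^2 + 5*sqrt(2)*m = m*(m + 5)*(m + sqrt(2))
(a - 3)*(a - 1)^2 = a^3 - 5*a^2 + 7*a - 3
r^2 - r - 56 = (r - 8)*(r + 7)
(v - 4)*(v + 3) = v^2 - v - 12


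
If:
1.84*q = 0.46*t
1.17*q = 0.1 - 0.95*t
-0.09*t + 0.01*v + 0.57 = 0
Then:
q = 0.02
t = 0.08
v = -56.28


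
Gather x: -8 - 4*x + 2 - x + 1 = -5*x - 5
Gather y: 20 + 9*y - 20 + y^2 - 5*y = y^2 + 4*y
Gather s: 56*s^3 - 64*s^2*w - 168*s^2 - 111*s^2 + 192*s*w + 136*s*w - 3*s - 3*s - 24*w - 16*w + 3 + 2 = 56*s^3 + s^2*(-64*w - 279) + s*(328*w - 6) - 40*w + 5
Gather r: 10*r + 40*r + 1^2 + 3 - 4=50*r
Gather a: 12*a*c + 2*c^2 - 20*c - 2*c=12*a*c + 2*c^2 - 22*c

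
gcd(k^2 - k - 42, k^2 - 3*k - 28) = k - 7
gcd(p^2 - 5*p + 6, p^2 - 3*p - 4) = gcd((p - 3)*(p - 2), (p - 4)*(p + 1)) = 1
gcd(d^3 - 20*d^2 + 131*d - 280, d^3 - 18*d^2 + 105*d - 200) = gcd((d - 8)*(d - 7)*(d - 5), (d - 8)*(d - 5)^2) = d^2 - 13*d + 40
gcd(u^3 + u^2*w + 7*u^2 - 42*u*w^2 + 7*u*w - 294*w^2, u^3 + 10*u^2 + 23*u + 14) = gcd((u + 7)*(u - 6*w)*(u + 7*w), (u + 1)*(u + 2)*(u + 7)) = u + 7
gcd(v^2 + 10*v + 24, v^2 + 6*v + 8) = v + 4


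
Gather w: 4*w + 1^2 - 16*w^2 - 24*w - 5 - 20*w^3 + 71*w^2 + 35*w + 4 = -20*w^3 + 55*w^2 + 15*w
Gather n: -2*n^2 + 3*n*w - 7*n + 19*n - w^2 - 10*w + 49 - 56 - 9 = -2*n^2 + n*(3*w + 12) - w^2 - 10*w - 16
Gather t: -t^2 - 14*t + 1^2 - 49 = -t^2 - 14*t - 48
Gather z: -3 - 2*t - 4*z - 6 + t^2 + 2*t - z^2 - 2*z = t^2 - z^2 - 6*z - 9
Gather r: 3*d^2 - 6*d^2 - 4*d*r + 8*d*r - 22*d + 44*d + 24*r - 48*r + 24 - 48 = -3*d^2 + 22*d + r*(4*d - 24) - 24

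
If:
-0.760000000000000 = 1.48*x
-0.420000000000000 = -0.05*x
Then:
No Solution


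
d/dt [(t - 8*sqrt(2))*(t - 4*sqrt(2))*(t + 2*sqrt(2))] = 3*t^2 - 20*sqrt(2)*t + 16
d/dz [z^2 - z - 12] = 2*z - 1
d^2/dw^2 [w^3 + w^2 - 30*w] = 6*w + 2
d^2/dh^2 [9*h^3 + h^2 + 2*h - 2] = 54*h + 2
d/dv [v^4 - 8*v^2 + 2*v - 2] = 4*v^3 - 16*v + 2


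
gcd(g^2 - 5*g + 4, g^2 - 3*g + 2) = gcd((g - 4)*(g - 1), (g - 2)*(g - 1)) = g - 1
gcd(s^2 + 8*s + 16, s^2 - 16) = s + 4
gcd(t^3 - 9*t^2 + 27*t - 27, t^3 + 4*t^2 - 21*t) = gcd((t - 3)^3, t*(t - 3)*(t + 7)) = t - 3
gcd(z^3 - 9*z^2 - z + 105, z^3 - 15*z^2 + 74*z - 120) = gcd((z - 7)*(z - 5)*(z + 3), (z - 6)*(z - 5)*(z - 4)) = z - 5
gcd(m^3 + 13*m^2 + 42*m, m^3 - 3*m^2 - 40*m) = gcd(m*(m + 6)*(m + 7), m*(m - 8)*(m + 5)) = m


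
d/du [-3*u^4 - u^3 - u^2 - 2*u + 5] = -12*u^3 - 3*u^2 - 2*u - 2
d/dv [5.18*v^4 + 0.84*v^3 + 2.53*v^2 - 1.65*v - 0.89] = 20.72*v^3 + 2.52*v^2 + 5.06*v - 1.65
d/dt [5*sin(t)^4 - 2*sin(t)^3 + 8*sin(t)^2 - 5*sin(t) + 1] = (20*sin(t)^3 - 6*sin(t)^2 + 16*sin(t) - 5)*cos(t)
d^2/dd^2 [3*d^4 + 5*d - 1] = 36*d^2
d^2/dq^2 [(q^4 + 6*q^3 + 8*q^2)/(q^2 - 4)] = 2*(q^3 - 6*q^2 + 12*q + 16)/(q^3 - 6*q^2 + 12*q - 8)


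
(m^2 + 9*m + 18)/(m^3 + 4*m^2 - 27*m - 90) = 1/(m - 5)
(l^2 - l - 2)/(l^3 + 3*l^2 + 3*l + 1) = (l - 2)/(l^2 + 2*l + 1)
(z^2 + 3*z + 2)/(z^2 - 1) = (z + 2)/(z - 1)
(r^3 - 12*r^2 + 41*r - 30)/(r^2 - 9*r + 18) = (r^2 - 6*r + 5)/(r - 3)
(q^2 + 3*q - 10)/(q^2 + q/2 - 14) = 2*(q^2 + 3*q - 10)/(2*q^2 + q - 28)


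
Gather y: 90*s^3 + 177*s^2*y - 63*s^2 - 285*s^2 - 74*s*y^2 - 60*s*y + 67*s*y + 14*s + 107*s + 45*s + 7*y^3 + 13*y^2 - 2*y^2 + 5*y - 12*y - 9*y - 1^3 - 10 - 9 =90*s^3 - 348*s^2 + 166*s + 7*y^3 + y^2*(11 - 74*s) + y*(177*s^2 + 7*s - 16) - 20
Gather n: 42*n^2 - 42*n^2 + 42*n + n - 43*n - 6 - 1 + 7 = 0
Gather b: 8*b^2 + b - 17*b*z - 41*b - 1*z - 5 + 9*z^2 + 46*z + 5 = 8*b^2 + b*(-17*z - 40) + 9*z^2 + 45*z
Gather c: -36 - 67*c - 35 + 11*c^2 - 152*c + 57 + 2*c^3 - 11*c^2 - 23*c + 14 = 2*c^3 - 242*c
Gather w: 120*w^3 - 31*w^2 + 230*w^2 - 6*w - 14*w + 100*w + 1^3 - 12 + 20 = 120*w^3 + 199*w^2 + 80*w + 9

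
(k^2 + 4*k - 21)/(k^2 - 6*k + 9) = (k + 7)/(k - 3)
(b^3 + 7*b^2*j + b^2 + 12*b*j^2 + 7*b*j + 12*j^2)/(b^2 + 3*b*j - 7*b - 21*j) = (b^2 + 4*b*j + b + 4*j)/(b - 7)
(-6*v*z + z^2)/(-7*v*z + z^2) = (6*v - z)/(7*v - z)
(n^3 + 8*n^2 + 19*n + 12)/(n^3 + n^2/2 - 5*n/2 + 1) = 2*(n^3 + 8*n^2 + 19*n + 12)/(2*n^3 + n^2 - 5*n + 2)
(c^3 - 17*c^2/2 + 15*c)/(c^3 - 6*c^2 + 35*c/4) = 2*(c - 6)/(2*c - 7)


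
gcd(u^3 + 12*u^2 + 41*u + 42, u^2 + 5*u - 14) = u + 7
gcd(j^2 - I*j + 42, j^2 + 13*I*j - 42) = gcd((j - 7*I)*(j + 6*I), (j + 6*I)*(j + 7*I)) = j + 6*I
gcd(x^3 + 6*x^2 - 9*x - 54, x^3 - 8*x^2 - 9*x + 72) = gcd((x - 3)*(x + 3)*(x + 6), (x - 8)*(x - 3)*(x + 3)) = x^2 - 9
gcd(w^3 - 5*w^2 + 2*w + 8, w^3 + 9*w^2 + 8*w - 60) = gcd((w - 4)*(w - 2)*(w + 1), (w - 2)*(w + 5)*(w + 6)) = w - 2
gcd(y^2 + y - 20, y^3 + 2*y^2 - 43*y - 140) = y + 5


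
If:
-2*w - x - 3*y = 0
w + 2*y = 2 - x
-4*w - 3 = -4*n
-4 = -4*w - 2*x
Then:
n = -7/12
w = -4/3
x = 14/3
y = -2/3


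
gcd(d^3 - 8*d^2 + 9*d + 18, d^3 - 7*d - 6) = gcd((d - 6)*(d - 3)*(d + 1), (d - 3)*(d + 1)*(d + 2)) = d^2 - 2*d - 3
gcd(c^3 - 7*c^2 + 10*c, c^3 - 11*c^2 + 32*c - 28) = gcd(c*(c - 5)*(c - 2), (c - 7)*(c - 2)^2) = c - 2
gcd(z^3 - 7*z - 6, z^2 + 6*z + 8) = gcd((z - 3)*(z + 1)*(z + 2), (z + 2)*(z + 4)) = z + 2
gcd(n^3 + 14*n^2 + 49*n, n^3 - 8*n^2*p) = n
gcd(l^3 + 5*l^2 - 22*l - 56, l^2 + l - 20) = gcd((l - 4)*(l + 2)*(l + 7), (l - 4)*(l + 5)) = l - 4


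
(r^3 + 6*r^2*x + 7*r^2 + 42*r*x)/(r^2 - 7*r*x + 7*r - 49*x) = r*(-r - 6*x)/(-r + 7*x)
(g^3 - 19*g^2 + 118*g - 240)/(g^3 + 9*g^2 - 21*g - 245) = (g^2 - 14*g + 48)/(g^2 + 14*g + 49)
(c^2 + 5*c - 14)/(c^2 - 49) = (c - 2)/(c - 7)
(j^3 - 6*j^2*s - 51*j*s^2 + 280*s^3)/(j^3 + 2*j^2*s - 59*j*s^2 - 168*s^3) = (j - 5*s)/(j + 3*s)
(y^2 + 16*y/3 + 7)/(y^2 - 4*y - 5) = (y^2 + 16*y/3 + 7)/(y^2 - 4*y - 5)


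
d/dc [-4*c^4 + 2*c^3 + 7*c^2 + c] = -16*c^3 + 6*c^2 + 14*c + 1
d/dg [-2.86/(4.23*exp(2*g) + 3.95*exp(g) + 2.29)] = (24.1956*exp(g) + 11.297)*exp(g)/(4.23*exp(2*g) + 3.95*exp(g) + 2.29)^2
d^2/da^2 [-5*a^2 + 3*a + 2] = -10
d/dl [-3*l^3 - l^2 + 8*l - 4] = -9*l^2 - 2*l + 8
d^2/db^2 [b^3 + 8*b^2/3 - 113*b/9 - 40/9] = 6*b + 16/3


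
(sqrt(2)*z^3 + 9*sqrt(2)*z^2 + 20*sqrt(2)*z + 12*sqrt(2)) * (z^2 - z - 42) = sqrt(2)*z^5 + 8*sqrt(2)*z^4 - 31*sqrt(2)*z^3 - 386*sqrt(2)*z^2 - 852*sqrt(2)*z - 504*sqrt(2)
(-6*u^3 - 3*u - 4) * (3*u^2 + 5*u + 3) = -18*u^5 - 30*u^4 - 27*u^3 - 27*u^2 - 29*u - 12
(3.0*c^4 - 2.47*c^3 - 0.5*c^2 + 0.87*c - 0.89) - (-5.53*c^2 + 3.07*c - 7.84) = 3.0*c^4 - 2.47*c^3 + 5.03*c^2 - 2.2*c + 6.95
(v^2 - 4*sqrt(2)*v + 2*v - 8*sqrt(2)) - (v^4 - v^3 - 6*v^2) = -v^4 + v^3 + 7*v^2 - 4*sqrt(2)*v + 2*v - 8*sqrt(2)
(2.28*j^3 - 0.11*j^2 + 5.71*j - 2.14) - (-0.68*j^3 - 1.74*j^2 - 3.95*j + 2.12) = 2.96*j^3 + 1.63*j^2 + 9.66*j - 4.26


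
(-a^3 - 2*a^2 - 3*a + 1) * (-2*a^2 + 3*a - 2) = 2*a^5 + a^4 + 2*a^3 - 7*a^2 + 9*a - 2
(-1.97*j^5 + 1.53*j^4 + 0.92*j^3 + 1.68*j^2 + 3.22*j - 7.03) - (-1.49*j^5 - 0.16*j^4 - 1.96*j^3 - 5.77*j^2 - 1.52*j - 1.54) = -0.48*j^5 + 1.69*j^4 + 2.88*j^3 + 7.45*j^2 + 4.74*j - 5.49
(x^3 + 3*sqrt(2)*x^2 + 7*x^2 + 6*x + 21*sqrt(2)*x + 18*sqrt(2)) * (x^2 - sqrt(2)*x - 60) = x^5 + 2*sqrt(2)*x^4 + 7*x^4 - 60*x^3 + 14*sqrt(2)*x^3 - 462*x^2 - 168*sqrt(2)*x^2 - 1260*sqrt(2)*x - 396*x - 1080*sqrt(2)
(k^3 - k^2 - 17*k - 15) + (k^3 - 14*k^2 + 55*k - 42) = 2*k^3 - 15*k^2 + 38*k - 57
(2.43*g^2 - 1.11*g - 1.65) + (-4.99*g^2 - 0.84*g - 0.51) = -2.56*g^2 - 1.95*g - 2.16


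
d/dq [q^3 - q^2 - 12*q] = 3*q^2 - 2*q - 12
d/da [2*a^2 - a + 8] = 4*a - 1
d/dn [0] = 0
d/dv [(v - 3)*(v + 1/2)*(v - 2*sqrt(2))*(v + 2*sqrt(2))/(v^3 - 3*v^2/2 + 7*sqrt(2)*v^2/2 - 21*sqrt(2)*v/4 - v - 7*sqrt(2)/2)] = (2*v^4 - 8*v^3 + 14*sqrt(2)*v^3 - 63*sqrt(2)*v^2 + 28*v^2 - 96*v + 84*sqrt(2)*v - 56*sqrt(2) + 96)/(2*v^4 - 8*v^3 + 14*sqrt(2)*v^3 - 56*sqrt(2)*v^2 + 57*v^2 - 196*v + 56*sqrt(2)*v + 196)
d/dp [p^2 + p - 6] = 2*p + 1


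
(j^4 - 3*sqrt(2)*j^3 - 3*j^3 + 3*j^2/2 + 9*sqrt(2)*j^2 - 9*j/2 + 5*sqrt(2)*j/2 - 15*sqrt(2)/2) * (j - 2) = j^5 - 5*j^4 - 3*sqrt(2)*j^4 + 15*j^3/2 + 15*sqrt(2)*j^3 - 31*sqrt(2)*j^2/2 - 15*j^2/2 - 25*sqrt(2)*j/2 + 9*j + 15*sqrt(2)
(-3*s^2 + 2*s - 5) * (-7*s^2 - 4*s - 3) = 21*s^4 - 2*s^3 + 36*s^2 + 14*s + 15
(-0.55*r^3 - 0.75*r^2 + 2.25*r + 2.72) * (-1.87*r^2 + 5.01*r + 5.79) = 1.0285*r^5 - 1.353*r^4 - 11.1495*r^3 + 1.8436*r^2 + 26.6547*r + 15.7488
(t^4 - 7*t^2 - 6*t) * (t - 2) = t^5 - 2*t^4 - 7*t^3 + 8*t^2 + 12*t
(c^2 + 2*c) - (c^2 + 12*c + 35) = -10*c - 35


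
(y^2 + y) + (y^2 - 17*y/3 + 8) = 2*y^2 - 14*y/3 + 8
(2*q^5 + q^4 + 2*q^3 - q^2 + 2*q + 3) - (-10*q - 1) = 2*q^5 + q^4 + 2*q^3 - q^2 + 12*q + 4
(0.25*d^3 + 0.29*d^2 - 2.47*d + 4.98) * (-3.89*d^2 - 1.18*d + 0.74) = -0.9725*d^5 - 1.4231*d^4 + 9.4511*d^3 - 16.243*d^2 - 7.7042*d + 3.6852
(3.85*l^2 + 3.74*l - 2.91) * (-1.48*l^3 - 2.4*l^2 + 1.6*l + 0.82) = -5.698*l^5 - 14.7752*l^4 + 1.4908*l^3 + 16.125*l^2 - 1.5892*l - 2.3862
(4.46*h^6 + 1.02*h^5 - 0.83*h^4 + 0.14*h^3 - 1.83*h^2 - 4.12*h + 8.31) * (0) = 0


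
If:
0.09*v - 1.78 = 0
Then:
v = 19.78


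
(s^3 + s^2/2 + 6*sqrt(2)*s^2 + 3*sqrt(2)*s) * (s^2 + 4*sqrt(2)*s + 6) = s^5 + s^4/2 + 10*sqrt(2)*s^4 + 5*sqrt(2)*s^3 + 54*s^3 + 27*s^2 + 36*sqrt(2)*s^2 + 18*sqrt(2)*s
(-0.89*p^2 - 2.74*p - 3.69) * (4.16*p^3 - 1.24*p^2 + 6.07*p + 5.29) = -3.7024*p^5 - 10.2948*p^4 - 17.3551*p^3 - 16.7643*p^2 - 36.8929*p - 19.5201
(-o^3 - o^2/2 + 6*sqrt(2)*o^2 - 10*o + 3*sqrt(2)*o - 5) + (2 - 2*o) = -o^3 - o^2/2 + 6*sqrt(2)*o^2 - 12*o + 3*sqrt(2)*o - 3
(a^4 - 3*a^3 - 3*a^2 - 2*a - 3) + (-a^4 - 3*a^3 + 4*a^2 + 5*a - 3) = -6*a^3 + a^2 + 3*a - 6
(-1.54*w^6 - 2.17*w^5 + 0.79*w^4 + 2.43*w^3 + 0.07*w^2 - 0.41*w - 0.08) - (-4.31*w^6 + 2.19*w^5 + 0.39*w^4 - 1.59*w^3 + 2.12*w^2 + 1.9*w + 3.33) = 2.77*w^6 - 4.36*w^5 + 0.4*w^4 + 4.02*w^3 - 2.05*w^2 - 2.31*w - 3.41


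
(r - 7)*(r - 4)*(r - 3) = r^3 - 14*r^2 + 61*r - 84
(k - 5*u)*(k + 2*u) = k^2 - 3*k*u - 10*u^2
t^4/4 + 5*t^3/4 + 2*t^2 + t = t*(t/2 + 1/2)*(t/2 + 1)*(t + 2)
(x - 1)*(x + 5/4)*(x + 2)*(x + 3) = x^4 + 21*x^3/4 + 6*x^2 - 19*x/4 - 15/2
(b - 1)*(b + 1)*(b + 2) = b^3 + 2*b^2 - b - 2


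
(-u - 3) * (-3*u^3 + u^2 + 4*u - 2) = 3*u^4 + 8*u^3 - 7*u^2 - 10*u + 6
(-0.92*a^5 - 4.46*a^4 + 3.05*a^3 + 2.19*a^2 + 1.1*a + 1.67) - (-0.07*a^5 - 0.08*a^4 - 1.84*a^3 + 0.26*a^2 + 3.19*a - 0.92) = -0.85*a^5 - 4.38*a^4 + 4.89*a^3 + 1.93*a^2 - 2.09*a + 2.59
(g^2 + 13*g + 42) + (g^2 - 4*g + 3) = 2*g^2 + 9*g + 45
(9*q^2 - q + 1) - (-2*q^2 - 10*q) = 11*q^2 + 9*q + 1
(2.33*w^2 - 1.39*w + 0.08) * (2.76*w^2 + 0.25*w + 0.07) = 6.4308*w^4 - 3.2539*w^3 + 0.0364*w^2 - 0.0773*w + 0.0056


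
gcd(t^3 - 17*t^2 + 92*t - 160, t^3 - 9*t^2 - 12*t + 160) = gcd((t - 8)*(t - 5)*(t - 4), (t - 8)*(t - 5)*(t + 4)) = t^2 - 13*t + 40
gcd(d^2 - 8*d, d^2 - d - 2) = 1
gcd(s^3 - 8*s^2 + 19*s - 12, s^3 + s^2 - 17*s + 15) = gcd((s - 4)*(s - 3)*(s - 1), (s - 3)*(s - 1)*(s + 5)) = s^2 - 4*s + 3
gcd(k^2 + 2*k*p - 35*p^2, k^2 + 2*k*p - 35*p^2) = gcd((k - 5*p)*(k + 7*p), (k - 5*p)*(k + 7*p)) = -k^2 - 2*k*p + 35*p^2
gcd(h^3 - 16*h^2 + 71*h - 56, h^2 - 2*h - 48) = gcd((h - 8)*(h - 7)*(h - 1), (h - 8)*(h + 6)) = h - 8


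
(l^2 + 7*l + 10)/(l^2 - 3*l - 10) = (l + 5)/(l - 5)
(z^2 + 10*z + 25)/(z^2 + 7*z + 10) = (z + 5)/(z + 2)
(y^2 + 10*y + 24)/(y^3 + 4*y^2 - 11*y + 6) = (y + 4)/(y^2 - 2*y + 1)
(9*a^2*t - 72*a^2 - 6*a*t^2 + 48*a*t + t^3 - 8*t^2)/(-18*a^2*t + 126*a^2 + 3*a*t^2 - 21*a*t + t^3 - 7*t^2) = (-3*a*t + 24*a + t^2 - 8*t)/(6*a*t - 42*a + t^2 - 7*t)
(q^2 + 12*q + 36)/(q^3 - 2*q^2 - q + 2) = (q^2 + 12*q + 36)/(q^3 - 2*q^2 - q + 2)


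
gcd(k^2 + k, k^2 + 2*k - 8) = 1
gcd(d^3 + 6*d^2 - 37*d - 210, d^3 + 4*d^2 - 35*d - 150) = d^2 - d - 30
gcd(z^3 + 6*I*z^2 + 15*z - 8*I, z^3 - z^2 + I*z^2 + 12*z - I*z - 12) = 1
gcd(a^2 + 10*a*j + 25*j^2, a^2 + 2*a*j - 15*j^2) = a + 5*j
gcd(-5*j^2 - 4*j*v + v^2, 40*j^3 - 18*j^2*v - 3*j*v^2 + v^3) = -5*j + v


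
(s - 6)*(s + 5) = s^2 - s - 30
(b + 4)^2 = b^2 + 8*b + 16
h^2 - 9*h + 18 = (h - 6)*(h - 3)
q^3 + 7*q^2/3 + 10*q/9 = q*(q + 2/3)*(q + 5/3)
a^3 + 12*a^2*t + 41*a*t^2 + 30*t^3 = (a + t)*(a + 5*t)*(a + 6*t)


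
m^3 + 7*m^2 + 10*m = m*(m + 2)*(m + 5)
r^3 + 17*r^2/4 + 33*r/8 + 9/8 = (r + 1/2)*(r + 3/4)*(r + 3)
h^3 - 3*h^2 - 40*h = h*(h - 8)*(h + 5)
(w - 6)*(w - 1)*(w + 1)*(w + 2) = w^4 - 4*w^3 - 13*w^2 + 4*w + 12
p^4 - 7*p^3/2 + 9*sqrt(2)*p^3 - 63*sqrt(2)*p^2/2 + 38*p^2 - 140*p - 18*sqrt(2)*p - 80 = (p - 4)*(p + 1/2)*(p + 4*sqrt(2))*(p + 5*sqrt(2))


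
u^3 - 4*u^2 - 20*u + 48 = (u - 6)*(u - 2)*(u + 4)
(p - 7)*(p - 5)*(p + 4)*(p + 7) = p^4 - p^3 - 69*p^2 + 49*p + 980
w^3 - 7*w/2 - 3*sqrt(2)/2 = (w - 3*sqrt(2)/2)*(w + sqrt(2)/2)*(w + sqrt(2))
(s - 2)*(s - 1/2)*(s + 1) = s^3 - 3*s^2/2 - 3*s/2 + 1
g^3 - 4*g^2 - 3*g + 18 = (g - 3)^2*(g + 2)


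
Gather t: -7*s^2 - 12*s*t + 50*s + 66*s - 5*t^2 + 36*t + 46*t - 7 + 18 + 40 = -7*s^2 + 116*s - 5*t^2 + t*(82 - 12*s) + 51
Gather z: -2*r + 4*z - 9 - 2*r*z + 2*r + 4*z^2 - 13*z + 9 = 4*z^2 + z*(-2*r - 9)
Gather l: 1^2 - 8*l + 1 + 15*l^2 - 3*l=15*l^2 - 11*l + 2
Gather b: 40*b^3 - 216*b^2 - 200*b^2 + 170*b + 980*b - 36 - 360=40*b^3 - 416*b^2 + 1150*b - 396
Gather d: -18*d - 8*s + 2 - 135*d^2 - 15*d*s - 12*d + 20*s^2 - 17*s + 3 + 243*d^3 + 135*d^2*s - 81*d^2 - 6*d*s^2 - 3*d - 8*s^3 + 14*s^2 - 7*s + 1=243*d^3 + d^2*(135*s - 216) + d*(-6*s^2 - 15*s - 33) - 8*s^3 + 34*s^2 - 32*s + 6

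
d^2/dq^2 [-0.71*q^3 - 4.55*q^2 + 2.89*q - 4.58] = -4.26*q - 9.1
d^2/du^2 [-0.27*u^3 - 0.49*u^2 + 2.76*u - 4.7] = -1.62*u - 0.98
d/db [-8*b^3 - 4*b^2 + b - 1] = -24*b^2 - 8*b + 1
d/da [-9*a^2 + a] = 1 - 18*a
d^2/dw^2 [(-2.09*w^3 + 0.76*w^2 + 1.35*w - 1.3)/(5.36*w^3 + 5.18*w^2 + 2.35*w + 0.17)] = (159.725856*w^6 + 390.6636*w^5 - 257.871744*w^4 - 586.67083*w^3 - 331.328226*w^2 - 95.337306*w - 13.103662)/(153.990656*w^9 + 446.457984*w^8 + 634.008672*w^7 + 545.127608*w^6 + 306.290316*w^5 + 112.352094*w^4 + 25.859047*w^3 + 3.265581*w^2 + 0.203745*w + 0.004913)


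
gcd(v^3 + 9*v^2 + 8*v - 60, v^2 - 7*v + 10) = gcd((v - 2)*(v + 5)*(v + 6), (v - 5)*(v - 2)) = v - 2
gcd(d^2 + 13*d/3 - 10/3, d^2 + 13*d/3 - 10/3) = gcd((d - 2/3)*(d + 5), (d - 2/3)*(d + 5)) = d^2 + 13*d/3 - 10/3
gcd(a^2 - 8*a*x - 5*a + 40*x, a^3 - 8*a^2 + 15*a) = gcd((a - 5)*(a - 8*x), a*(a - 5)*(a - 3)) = a - 5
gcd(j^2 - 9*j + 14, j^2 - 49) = j - 7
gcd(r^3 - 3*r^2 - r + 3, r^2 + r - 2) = r - 1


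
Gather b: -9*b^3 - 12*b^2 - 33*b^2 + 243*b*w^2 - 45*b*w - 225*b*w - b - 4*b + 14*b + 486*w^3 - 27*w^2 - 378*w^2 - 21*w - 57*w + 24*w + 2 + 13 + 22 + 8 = -9*b^3 - 45*b^2 + b*(243*w^2 - 270*w + 9) + 486*w^3 - 405*w^2 - 54*w + 45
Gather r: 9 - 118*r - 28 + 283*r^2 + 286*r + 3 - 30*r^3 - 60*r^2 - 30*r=-30*r^3 + 223*r^2 + 138*r - 16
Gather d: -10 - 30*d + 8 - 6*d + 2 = -36*d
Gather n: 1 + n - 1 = n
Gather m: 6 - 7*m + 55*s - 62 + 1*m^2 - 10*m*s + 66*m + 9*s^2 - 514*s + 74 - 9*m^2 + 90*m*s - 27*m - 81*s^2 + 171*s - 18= -8*m^2 + m*(80*s + 32) - 72*s^2 - 288*s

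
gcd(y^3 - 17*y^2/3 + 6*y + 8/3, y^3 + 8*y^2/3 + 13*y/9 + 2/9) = y + 1/3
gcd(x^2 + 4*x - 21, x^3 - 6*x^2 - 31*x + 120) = x - 3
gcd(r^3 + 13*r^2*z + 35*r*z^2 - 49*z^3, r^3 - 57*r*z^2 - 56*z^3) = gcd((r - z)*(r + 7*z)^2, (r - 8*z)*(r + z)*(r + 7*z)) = r + 7*z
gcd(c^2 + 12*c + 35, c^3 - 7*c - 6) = 1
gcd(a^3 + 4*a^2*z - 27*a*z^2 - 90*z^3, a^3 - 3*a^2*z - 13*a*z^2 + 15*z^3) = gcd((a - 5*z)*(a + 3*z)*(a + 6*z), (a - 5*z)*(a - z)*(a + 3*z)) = -a^2 + 2*a*z + 15*z^2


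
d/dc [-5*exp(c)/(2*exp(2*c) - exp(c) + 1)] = (10*exp(2*c) - 5)*exp(c)/(4*exp(4*c) - 4*exp(3*c) + 5*exp(2*c) - 2*exp(c) + 1)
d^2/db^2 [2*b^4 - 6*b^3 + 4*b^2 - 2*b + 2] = 24*b^2 - 36*b + 8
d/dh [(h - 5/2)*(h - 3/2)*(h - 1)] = 3*h^2 - 10*h + 31/4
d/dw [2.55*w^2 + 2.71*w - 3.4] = 5.1*w + 2.71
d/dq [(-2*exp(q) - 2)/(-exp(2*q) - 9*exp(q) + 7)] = 2*(-(exp(q) + 1)*(2*exp(q) + 9) + exp(2*q) + 9*exp(q) - 7)*exp(q)/(exp(2*q) + 9*exp(q) - 7)^2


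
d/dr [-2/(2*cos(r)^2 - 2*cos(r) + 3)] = 4*(sin(r) - sin(2*r))/(2*cos(r) - cos(2*r) - 4)^2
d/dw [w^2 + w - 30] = 2*w + 1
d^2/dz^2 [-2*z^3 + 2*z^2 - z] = 4 - 12*z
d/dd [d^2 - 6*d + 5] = 2*d - 6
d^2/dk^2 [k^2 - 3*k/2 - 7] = 2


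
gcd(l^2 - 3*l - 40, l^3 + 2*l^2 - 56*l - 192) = l - 8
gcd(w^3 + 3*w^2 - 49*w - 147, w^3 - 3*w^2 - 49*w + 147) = w^2 - 49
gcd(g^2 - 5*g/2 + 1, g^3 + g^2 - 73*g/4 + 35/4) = g - 1/2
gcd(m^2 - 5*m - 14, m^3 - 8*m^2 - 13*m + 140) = m - 7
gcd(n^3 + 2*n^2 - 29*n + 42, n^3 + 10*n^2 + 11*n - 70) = n^2 + 5*n - 14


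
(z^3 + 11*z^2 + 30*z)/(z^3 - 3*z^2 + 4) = z*(z^2 + 11*z + 30)/(z^3 - 3*z^2 + 4)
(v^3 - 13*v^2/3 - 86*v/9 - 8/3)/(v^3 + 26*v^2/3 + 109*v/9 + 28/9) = (v - 6)/(v + 7)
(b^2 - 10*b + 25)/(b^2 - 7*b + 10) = (b - 5)/(b - 2)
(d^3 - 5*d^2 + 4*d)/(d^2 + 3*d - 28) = d*(d - 1)/(d + 7)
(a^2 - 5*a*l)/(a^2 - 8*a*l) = (a - 5*l)/(a - 8*l)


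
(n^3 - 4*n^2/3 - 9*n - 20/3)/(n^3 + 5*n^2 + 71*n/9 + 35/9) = 3*(n - 4)/(3*n + 7)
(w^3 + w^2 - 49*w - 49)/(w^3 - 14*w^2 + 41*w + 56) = (w + 7)/(w - 8)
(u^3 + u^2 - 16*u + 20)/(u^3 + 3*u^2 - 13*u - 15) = (u^2 - 4*u + 4)/(u^2 - 2*u - 3)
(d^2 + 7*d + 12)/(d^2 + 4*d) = (d + 3)/d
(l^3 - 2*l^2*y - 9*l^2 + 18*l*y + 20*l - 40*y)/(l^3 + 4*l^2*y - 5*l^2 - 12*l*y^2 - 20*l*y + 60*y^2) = (l - 4)/(l + 6*y)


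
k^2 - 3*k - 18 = (k - 6)*(k + 3)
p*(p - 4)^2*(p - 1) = p^4 - 9*p^3 + 24*p^2 - 16*p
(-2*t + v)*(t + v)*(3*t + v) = -6*t^3 - 5*t^2*v + 2*t*v^2 + v^3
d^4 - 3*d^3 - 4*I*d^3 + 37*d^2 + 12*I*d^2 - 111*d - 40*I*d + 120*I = (d - 3)*(d - 8*I)*(d - I)*(d + 5*I)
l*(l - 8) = l^2 - 8*l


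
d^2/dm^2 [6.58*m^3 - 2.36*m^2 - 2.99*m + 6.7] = 39.48*m - 4.72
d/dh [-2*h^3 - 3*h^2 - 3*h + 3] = -6*h^2 - 6*h - 3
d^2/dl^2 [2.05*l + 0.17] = 0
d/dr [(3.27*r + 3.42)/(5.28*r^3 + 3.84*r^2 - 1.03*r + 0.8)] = (-34.5312*r^3 - 66.7296*r^2 - 26.2656*r + 6.1386)/(27.8784*r^6 + 40.5504*r^5 + 3.8688*r^4 + 0.5376*r^3 + 7.2049*r^2 - 1.648*r + 0.64)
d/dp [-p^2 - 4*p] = -2*p - 4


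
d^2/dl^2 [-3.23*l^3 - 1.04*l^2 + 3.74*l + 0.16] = -19.38*l - 2.08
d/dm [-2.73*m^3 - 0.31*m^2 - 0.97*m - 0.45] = -8.19*m^2 - 0.62*m - 0.97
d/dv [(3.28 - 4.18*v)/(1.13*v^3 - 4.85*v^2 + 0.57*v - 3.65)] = (9.4468*v^3 - 31.3922*v^2 + 31.816*v + 13.3874)/(1.2769*v^6 - 10.961*v^5 + 24.8107*v^4 - 13.778*v^3 + 35.7299*v^2 - 4.161*v + 13.3225)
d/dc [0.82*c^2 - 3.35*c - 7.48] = 1.64*c - 3.35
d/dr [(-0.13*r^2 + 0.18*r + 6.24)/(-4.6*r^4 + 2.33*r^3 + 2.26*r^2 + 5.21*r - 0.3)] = (-1.196*r^5 + 2.7869*r^4 + 113.9772*r^3 - 44.7017*r^2 - 28.1268*r - 32.5644)/(21.16*r^8 - 21.436*r^7 - 15.3631*r^6 - 37.4004*r^5 + 32.1462*r^4 + 22.1512*r^3 + 25.7881*r^2 - 3.126*r + 0.09)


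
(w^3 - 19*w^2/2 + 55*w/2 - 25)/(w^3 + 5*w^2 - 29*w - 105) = (w^2 - 9*w/2 + 5)/(w^2 + 10*w + 21)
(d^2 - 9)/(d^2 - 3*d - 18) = (d - 3)/(d - 6)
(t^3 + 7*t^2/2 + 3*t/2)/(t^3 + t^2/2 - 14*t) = (2*t^2 + 7*t + 3)/(2*t^2 + t - 28)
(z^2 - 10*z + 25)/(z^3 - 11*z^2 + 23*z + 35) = (z - 5)/(z^2 - 6*z - 7)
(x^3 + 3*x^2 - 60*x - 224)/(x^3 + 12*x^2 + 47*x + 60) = (x^2 - x - 56)/(x^2 + 8*x + 15)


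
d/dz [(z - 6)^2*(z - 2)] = (z - 6)*(3*z - 10)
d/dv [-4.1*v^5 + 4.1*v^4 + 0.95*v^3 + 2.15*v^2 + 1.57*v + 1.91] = -20.5*v^4 + 16.4*v^3 + 2.85*v^2 + 4.3*v + 1.57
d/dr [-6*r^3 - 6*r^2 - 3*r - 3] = -18*r^2 - 12*r - 3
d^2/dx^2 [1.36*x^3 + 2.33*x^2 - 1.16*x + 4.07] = 8.16*x + 4.66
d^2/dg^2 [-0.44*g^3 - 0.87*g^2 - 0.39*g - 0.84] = -2.64*g - 1.74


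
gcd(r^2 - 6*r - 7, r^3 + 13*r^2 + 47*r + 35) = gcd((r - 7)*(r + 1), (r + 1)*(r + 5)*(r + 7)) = r + 1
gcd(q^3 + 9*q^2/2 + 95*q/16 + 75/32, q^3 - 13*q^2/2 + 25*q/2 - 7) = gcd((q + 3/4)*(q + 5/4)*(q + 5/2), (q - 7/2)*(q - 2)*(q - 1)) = 1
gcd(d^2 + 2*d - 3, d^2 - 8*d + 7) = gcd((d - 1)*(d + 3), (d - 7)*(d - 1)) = d - 1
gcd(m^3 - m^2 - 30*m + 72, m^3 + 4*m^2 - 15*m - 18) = m^2 + 3*m - 18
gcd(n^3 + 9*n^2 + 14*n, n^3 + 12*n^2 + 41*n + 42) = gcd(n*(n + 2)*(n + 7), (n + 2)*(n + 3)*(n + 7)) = n^2 + 9*n + 14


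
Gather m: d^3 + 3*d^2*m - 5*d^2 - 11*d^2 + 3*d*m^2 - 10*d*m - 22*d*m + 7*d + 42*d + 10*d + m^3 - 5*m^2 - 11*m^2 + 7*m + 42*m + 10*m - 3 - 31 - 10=d^3 - 16*d^2 + 59*d + m^3 + m^2*(3*d - 16) + m*(3*d^2 - 32*d + 59) - 44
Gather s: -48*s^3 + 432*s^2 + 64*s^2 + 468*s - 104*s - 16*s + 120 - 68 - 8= -48*s^3 + 496*s^2 + 348*s + 44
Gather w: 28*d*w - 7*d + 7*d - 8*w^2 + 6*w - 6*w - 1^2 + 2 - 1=28*d*w - 8*w^2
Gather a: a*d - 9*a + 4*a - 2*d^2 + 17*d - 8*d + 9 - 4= a*(d - 5) - 2*d^2 + 9*d + 5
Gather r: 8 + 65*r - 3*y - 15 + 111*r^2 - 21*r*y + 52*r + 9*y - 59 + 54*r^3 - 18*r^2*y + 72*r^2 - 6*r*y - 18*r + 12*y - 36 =54*r^3 + r^2*(183 - 18*y) + r*(99 - 27*y) + 18*y - 102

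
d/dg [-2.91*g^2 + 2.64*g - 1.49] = 2.64 - 5.82*g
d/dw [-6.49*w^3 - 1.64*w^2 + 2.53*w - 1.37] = -19.47*w^2 - 3.28*w + 2.53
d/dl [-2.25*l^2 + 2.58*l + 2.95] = 2.58 - 4.5*l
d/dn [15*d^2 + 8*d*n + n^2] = 8*d + 2*n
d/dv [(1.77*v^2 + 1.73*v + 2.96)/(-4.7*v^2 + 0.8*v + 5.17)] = (9.547*v^2 + 46.1258*v + 6.5761)/(22.09*v^4 - 7.52*v^3 - 47.958*v^2 + 8.272*v + 26.7289)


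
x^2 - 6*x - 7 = (x - 7)*(x + 1)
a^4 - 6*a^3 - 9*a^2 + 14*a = a*(a - 7)*(a - 1)*(a + 2)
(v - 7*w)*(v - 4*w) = v^2 - 11*v*w + 28*w^2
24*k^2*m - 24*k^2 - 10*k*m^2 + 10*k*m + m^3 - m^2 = (-6*k + m)*(-4*k + m)*(m - 1)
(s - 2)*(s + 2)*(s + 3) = s^3 + 3*s^2 - 4*s - 12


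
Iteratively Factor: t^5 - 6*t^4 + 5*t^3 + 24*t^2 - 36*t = (t)*(t^4 - 6*t^3 + 5*t^2 + 24*t - 36) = t*(t - 3)*(t^3 - 3*t^2 - 4*t + 12) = t*(t - 3)^2*(t^2 - 4) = t*(t - 3)^2*(t - 2)*(t + 2)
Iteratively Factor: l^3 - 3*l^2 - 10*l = (l - 5)*(l^2 + 2*l) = l*(l - 5)*(l + 2)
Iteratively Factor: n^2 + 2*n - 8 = (n + 4)*(n - 2)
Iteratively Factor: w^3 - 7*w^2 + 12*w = (w)*(w^2 - 7*w + 12) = w*(w - 3)*(w - 4)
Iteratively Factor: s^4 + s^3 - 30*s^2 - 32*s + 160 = (s - 2)*(s^3 + 3*s^2 - 24*s - 80) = (s - 5)*(s - 2)*(s^2 + 8*s + 16) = (s - 5)*(s - 2)*(s + 4)*(s + 4)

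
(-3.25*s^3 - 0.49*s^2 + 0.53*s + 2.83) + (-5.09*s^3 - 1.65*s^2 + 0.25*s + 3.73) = -8.34*s^3 - 2.14*s^2 + 0.78*s + 6.56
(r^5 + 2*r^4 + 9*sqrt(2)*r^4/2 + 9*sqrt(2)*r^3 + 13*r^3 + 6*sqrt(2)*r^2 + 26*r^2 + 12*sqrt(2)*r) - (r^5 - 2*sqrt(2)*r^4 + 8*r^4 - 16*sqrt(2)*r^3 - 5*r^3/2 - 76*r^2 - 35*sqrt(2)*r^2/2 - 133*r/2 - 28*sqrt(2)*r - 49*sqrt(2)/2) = -6*r^4 + 13*sqrt(2)*r^4/2 + 31*r^3/2 + 25*sqrt(2)*r^3 + 47*sqrt(2)*r^2/2 + 102*r^2 + 40*sqrt(2)*r + 133*r/2 + 49*sqrt(2)/2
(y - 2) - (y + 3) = -5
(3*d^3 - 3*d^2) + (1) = 3*d^3 - 3*d^2 + 1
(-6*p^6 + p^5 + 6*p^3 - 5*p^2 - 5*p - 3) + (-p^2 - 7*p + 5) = -6*p^6 + p^5 + 6*p^3 - 6*p^2 - 12*p + 2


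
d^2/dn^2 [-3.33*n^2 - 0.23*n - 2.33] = -6.66000000000000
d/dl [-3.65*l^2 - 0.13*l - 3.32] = -7.3*l - 0.13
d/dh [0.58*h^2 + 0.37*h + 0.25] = 1.16*h + 0.37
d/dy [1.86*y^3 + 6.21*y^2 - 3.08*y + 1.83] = 5.58*y^2 + 12.42*y - 3.08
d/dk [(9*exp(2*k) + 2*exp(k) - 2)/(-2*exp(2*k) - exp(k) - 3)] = (-5*exp(2*k) - 62*exp(k) - 8)*exp(k)/(4*exp(4*k) + 4*exp(3*k) + 13*exp(2*k) + 6*exp(k) + 9)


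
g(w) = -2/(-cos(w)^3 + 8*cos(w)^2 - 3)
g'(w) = -2*(-3*sin(w)*cos(w)^2 + 16*sin(w)*cos(w))/(-cos(w)^3 + 8*cos(w)^2 - 3)^2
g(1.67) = 0.68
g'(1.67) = 0.38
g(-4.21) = 1.94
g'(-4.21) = 13.79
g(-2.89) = -0.37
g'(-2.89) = -0.31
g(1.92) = 0.99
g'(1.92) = 2.67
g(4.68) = 0.67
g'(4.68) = -0.12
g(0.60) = -1.06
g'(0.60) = -3.54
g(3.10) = -0.33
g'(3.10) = 0.04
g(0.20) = -0.53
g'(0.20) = -0.36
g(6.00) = -0.57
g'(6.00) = 0.58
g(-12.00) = -0.95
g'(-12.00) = -2.78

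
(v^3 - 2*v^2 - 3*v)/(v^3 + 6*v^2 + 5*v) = (v - 3)/(v + 5)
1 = 1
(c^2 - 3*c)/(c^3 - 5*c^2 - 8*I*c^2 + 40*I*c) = (c - 3)/(c^2 - 5*c - 8*I*c + 40*I)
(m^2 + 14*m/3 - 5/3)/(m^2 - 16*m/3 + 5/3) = (m + 5)/(m - 5)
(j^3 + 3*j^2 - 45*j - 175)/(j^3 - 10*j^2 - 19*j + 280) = (j + 5)/(j - 8)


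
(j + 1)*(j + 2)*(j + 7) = j^3 + 10*j^2 + 23*j + 14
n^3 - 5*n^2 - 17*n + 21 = (n - 7)*(n - 1)*(n + 3)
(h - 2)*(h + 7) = h^2 + 5*h - 14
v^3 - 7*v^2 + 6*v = v*(v - 6)*(v - 1)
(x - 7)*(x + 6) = x^2 - x - 42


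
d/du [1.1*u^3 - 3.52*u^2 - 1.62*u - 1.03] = 3.3*u^2 - 7.04*u - 1.62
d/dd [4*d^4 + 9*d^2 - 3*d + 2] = 16*d^3 + 18*d - 3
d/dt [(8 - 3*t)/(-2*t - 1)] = 19/(2*t + 1)^2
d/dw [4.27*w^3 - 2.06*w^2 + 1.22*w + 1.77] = 12.81*w^2 - 4.12*w + 1.22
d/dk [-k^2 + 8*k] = 8 - 2*k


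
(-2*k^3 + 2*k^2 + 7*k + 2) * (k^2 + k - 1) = -2*k^5 + 11*k^3 + 7*k^2 - 5*k - 2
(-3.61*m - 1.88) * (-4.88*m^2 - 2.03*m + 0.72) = 17.6168*m^3 + 16.5027*m^2 + 1.2172*m - 1.3536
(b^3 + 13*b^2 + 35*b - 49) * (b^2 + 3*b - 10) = b^5 + 16*b^4 + 64*b^3 - 74*b^2 - 497*b + 490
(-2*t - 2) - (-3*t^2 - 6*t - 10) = 3*t^2 + 4*t + 8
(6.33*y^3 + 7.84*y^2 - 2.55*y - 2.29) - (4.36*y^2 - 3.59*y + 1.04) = 6.33*y^3 + 3.48*y^2 + 1.04*y - 3.33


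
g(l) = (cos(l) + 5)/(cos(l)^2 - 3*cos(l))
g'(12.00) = 0.95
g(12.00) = -3.21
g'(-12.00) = -0.95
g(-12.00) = -3.21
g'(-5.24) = -5.31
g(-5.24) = -4.38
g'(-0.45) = 0.63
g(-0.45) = -3.12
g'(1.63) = -474.94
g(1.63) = 27.30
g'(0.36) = -0.45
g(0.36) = -3.07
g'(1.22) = -12.90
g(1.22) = -5.85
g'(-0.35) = 0.43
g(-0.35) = -3.07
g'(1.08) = -6.25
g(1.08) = -4.59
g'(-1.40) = 56.52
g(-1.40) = -10.75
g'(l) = (2*sin(l)*cos(l) - 3*sin(l))*(cos(l) + 5)/(cos(l)^2 - 3*cos(l))^2 - sin(l)/(cos(l)^2 - 3*cos(l)) = (sin(l) - 15*sin(l)/cos(l)^2 + 10*tan(l))/(cos(l) - 3)^2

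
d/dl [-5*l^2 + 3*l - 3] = 3 - 10*l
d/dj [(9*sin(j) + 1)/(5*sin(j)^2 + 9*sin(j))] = (-10*sin(j) + 45*cos(j)^2 - 54)*cos(j)/((5*sin(j) + 9)^2*sin(j)^2)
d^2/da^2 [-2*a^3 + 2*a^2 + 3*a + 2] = 4 - 12*a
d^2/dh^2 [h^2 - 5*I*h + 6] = 2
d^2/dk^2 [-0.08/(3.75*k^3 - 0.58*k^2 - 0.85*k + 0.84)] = ((1.8*k - 0.0928)*(3.75*k^3 - 0.58*k^2 - 0.85*k + 0.84) - 0.08*(-22.5*k^2 + 2.32*k + 1.7)*(-11.25*k^2 + 1.16*k + 0.85))/(3.75*k^3 - 0.58*k^2 - 0.85*k + 0.84)^3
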